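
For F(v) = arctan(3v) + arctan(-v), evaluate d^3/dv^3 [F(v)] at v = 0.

-52

Add the two expansions coefficient-wise.
The coefficient of v^3 in the expansion is -26/3, so F′′′(0) = 3! * (-26/3) = -52.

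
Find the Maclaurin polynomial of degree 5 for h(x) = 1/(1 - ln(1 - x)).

Compose series: expand the inner function first, then feed it into the outer expansion.
h(0) = 1
h′(0) = -1
h′′(0) = 1
h′′′(0) = -2
h^(4)(0) = 4
h^(5)(0) = -14
Dividing each by k! gives the coefficients c_0, ..., c_5.

-7*x^5/60 + x^4/6 - x^3/3 + x^2/2 - x + 1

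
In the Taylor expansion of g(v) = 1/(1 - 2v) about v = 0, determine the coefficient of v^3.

8

g(0) = 1
g′(0) = 2
g′′(0) = 8
g′′′(0) = 48
So c_3 = g′′′(0)/3! = 8.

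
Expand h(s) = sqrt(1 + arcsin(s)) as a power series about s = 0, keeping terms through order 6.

-3169*s^6/46080 + 123*s^5/1280 - 31*s^4/384 + 7*s^3/48 - s^2/8 + s/2 + 1

Substitute the inner expansion into the outer series and collect powers.
h(0) = 1
h′(0) = 1/2
h′′(0) = -1/4
h′′′(0) = 7/8
h^(4)(0) = -31/16
h^(5)(0) = 369/32
h^(6)(0) = -3169/64
Dividing each by k! gives the coefficients c_0, ..., c_6.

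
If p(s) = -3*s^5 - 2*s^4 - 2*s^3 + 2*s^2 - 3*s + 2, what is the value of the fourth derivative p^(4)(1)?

Differentiate repeatedly and evaluate at the center.
The coefficient of (s - 1)^4 in the expansion is -17, so p^(4)(1) = 4! * (-17) = -408.

-408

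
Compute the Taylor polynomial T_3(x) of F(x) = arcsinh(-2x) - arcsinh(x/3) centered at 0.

Expand each term separately and add.
F(0) = 0
F′(0) = -7/3
F′′(0) = 0
F′′′(0) = 217/27

217*x^3/162 - 7*x/3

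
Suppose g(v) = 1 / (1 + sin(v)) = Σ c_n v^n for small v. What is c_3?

Write 1/(1+u) = 1 - u + u^2 - u^3 + ... and substitute the series for u.
[v^0] = 1;  [v^1] = -1;  [v^2] = 1;  [v^3] = -5/6.

-5/6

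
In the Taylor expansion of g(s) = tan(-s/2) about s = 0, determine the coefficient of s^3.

-1/24

g(0) = 0
g′(0) = -1/2
g′′(0) = 0
g′′′(0) = -1/4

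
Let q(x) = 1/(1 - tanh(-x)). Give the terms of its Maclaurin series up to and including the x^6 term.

2*x^6/45 - 2*x^5/15 + x^4/3 - 2*x^3/3 + x^2 - x + 1

Compose series: expand the inner function first, then feed it into the outer expansion.
[x^0] = 1;  [x^1] = -1;  [x^2] = 1;  [x^3] = -2/3;  [x^4] = 1/3;  [x^5] = -2/15;  [x^6] = 2/45.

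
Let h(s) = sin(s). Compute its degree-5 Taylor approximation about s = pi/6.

sqrt(3)*(s - pi/6)^5/240 + (s - pi/6)^4/48 - sqrt(3)*(s - pi/6)^3/12 - (s - pi/6)^2/4 + sqrt(3)*(s - pi/6)/2 + 1/2

h(pi/6) = 1/2
h′(pi/6) = sqrt(3)/2
h′′(pi/6) = -1/2
h′′′(pi/6) = -sqrt(3)/2
h^(4)(pi/6) = 1/2
h^(5)(pi/6) = sqrt(3)/2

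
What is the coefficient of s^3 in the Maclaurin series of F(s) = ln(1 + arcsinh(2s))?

4/3

Plug the Maclaurin series of the inner function into that of the outer and collect terms.
F(0) = 0
F′(0) = 2
F′′(0) = -4
F′′′(0) = 8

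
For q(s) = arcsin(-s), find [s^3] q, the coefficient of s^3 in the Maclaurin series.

-1/6

Compute the successive derivatives at the expansion point and divide by k!.
q(0) = 0
q′(0) = -1
q′′(0) = 0
q′′′(0) = -1
So c_3 = q′′′(0)/3! = -1/6.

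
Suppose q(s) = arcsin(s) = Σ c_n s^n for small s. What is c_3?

q(0) = 0
q′(0) = 1
q′′(0) = 0
q′′′(0) = 1
The Taylor polynomial is Σ q^(k)(0)/k! · s^k.

1/6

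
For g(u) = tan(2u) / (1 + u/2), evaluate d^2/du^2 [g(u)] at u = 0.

Multiply the two series term by term and collect like powers.
The coefficient of u^2 in the expansion is -1, so g′′(0) = 2! * (-1) = -2.

-2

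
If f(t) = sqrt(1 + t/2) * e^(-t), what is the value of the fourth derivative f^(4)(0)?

-159/256

Expand each factor separately, then convolve coefficients.
From the series, [t^4] f = -53/2048; multiply by 4! = 24 to get -159/256.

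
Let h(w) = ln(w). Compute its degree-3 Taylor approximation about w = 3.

(w - 3)^3/81 - (w - 3)^2/18 + (w - 3)/3 + ln(3)

[(w - 3)^0] = ln(3);  [(w - 3)^1] = 1/3;  [(w - 3)^2] = -1/18;  [(w - 3)^3] = 1/81.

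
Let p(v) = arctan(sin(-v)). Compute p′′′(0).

3

Let u equal the inner series; expand the outer function in u and truncate.
The coefficient of v^3 in the expansion is 1/2, so p′′′(0) = 3! * (1/2) = 3.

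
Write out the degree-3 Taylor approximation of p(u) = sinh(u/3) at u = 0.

u^3/162 + u/3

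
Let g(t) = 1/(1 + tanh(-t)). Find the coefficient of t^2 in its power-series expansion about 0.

1

Let u equal the inner series; expand the outer function in u and truncate.
g(0) = 1
g′(0) = 1
g′′(0) = 2
The Taylor polynomial is Σ g^(k)(0)/k! · t^k.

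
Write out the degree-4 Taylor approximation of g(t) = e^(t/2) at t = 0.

t^4/384 + t^3/48 + t^2/8 + t/2 + 1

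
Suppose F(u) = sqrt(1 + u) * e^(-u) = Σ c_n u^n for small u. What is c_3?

Multiply the two series term by term and collect like powers.

13/48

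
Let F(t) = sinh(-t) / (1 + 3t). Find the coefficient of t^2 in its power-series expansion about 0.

3

Take the Cauchy product of the two expansions.
F(0) = 0
F′(0) = -1
F′′(0) = 6
Then c_k = F^(k)(0)/k! gives each Taylor coefficient.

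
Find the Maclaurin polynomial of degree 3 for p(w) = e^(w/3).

w^3/162 + w^2/18 + w/3 + 1

p(0) = 1
p′(0) = 1/3
p′′(0) = 1/9
p′′′(0) = 1/27
The Taylor polynomial is Σ p^(k)(0)/k! · w^k.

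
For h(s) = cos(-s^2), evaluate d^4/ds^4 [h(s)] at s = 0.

-12

The coefficient of s^4 in the expansion is -1/2, so h^(4)(0) = 4! * (-1/2) = -12.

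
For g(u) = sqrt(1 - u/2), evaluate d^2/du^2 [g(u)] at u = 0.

-1/16

The coefficient of u^2 in the expansion is -1/32, so g′′(0) = 2! * (-1/32) = -1/16.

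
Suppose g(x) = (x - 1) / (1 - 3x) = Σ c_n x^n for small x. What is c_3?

-18

Shift and add copies of the series according to the polynomial's terms.
[x^0] = -1;  [x^1] = -2;  [x^2] = -6;  [x^3] = -18.
So c_3 = g′′′(0)/3! = -18.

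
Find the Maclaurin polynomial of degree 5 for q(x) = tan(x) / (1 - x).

Take the Cauchy product of the two expansions.
[x^0] = 0;  [x^1] = 1;  [x^2] = 1;  [x^3] = 4/3;  [x^4] = 4/3;  [x^5] = 22/15.

22*x^5/15 + 4*x^4/3 + 4*x^3/3 + x^2 + x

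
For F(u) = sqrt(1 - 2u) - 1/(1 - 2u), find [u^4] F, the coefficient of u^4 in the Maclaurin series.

-133/8

Add the two expansions coefficient-wise.
[u^0] = 0;  [u^1] = -3;  [u^2] = -9/2;  [u^3] = -17/2;  [u^4] = -133/8.
So c_4 = F^(4)(0)/4! = -133/8.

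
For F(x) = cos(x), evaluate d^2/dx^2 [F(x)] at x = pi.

1

The coefficient of (x - pi)^2 in the expansion is 1/2, so F′′(pi) = 2! * (1/2) = 1.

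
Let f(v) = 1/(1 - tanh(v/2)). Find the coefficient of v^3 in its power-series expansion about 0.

1/12

Substitute the inner expansion into the outer series and collect powers.
f(0) = 1
f′(0) = 1/2
f′′(0) = 1/2
f′′′(0) = 1/2
So c_3 = f′′′(0)/3! = 1/12.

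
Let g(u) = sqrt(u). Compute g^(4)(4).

The coefficient of (u - 4)^4 in the expansion is -5/16384, so g^(4)(4) = 4! * (-5/16384) = -15/2048.

-15/2048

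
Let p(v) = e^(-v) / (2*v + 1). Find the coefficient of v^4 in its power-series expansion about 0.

211/8

Expand 1/(denominator) as a geometric series and multiply by the numerator's series.
p(0) = 1
p′(0) = -3
p′′(0) = 13
p′′′(0) = -79
p^(4)(0) = 633
So c_4 = p^(4)(0)/4! = 211/8.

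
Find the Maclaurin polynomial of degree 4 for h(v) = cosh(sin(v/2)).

-v^4/128 + v^2/8 + 1

Plug the Maclaurin series of the inner function into that of the outer and collect terms.
h(0) = 1
h′(0) = 0
h′′(0) = 1/4
h′′′(0) = 0
h^(4)(0) = -3/16
The Taylor polynomial is Σ h^(k)(0)/k! · v^k.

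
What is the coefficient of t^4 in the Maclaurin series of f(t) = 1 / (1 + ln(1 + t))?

11/3

Use the geometric series for the reciprocal, then substitute.
f(0) = 1
f′(0) = -1
f′′(0) = 3
f′′′(0) = -14
f^(4)(0) = 88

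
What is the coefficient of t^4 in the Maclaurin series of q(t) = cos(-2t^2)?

q(0) = 1
q′(0) = 0
q′′(0) = 0
q′′′(0) = 0
q^(4)(0) = -48

-2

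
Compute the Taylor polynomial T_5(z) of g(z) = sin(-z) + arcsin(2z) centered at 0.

287*z^5/120 + 3*z^3/2 + z

Combine the two series term by term.
g(0) = 0
g′(0) = 1
g′′(0) = 0
g′′′(0) = 9
g^(4)(0) = 0
g^(5)(0) = 287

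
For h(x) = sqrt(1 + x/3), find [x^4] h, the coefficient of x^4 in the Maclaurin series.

h(0) = 1
h′(0) = 1/6
h′′(0) = -1/36
h′′′(0) = 1/72
h^(4)(0) = -5/432

-5/10368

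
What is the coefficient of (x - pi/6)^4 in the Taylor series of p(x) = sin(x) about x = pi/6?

1/48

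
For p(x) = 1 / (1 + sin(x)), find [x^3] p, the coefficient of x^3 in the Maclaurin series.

-5/6

Write 1/(1+u) = 1 - u + u^2 - u^3 + ... and substitute the series for u.
[x^0] = 1;  [x^1] = -1;  [x^2] = 1;  [x^3] = -5/6.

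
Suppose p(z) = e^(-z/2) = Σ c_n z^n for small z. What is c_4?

1/384

p(0) = 1
p′(0) = -1/2
p′′(0) = 1/4
p′′′(0) = -1/8
p^(4)(0) = 1/16
The Taylor polynomial is Σ p^(k)(0)/k! · z^k.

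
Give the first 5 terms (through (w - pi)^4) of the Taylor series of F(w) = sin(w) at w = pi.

(w - pi)^3/6 - (w - pi)

F(pi) = 0
F′(pi) = -1
F′′(pi) = 0
F′′′(pi) = 1
F^(4)(pi) = 0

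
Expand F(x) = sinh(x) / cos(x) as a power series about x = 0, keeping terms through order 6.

3*x^5/10 + 2*x^3/3 + x

Write the quotient as an unknown series and match coefficients against numerator = denominator · series.
[x^0] = 0;  [x^1] = 1;  [x^2] = 0;  [x^3] = 2/3;  [x^4] = 0;  [x^5] = 3/10;  [x^6] = 0.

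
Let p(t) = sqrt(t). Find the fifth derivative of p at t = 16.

105/8388608

From the series, [(t - 16)^5] p = 7/67108864; multiply by 5! = 120 to get 105/8388608.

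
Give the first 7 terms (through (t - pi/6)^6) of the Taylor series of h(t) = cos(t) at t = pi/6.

Apply the Taylor formula c_k = f^(k)(a)/k!.
h(pi/6) = sqrt(3)/2
h′(pi/6) = -1/2
h′′(pi/6) = -sqrt(3)/2
h′′′(pi/6) = 1/2
h^(4)(pi/6) = sqrt(3)/2
h^(5)(pi/6) = -1/2
h^(6)(pi/6) = -sqrt(3)/2
Dividing each by k! gives the coefficients c_0, ..., c_6.

-sqrt(3)*(t - pi/6)^6/1440 - (t - pi/6)^5/240 + sqrt(3)*(t - pi/6)^4/48 + (t - pi/6)^3/12 - sqrt(3)*(t - pi/6)^2/4 - (t - pi/6)/2 + sqrt(3)/2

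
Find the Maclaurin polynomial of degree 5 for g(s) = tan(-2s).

Compute the successive derivatives at the expansion point and divide by k!.
[s^0] = 0;  [s^1] = -2;  [s^2] = 0;  [s^3] = -8/3;  [s^4] = 0;  [s^5] = -64/15.

-64*s^5/15 - 8*s^3/3 - 2*s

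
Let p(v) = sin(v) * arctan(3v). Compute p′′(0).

6

Multiply the two series term by term and collect like powers.
From the series, [v^2] p = 3; multiply by 2! = 2 to get 6.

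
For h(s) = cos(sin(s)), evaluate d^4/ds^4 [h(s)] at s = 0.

Let u equal the inner series; expand the outer function in u and truncate.
From the series, [s^4] h = 5/24; multiply by 4! = 24 to get 5.

5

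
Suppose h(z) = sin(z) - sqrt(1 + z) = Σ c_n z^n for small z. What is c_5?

-73/3840

Expand each term separately and add.
h(0) = -1
h′(0) = 1/2
h′′(0) = 1/4
h′′′(0) = -11/8
h^(4)(0) = 15/16
h^(5)(0) = -73/32
The Taylor polynomial is Σ h^(k)(0)/k! · z^k.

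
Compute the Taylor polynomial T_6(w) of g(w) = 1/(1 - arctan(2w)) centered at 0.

Plug the Maclaurin series of the inner function into that of the outer and collect terms.
g(0) = 1
g′(0) = 2
g′′(0) = 8
g′′′(0) = 32
g^(4)(0) = 128
g^(5)(0) = 768
g^(6)(0) = 8192

512*w^6/45 + 32*w^5/5 + 16*w^4/3 + 16*w^3/3 + 4*w^2 + 2*w + 1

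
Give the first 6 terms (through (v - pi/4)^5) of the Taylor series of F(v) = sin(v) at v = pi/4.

Use the known series and substitute for the argument.
F(pi/4) = sqrt(2)/2
F′(pi/4) = sqrt(2)/2
F′′(pi/4) = -sqrt(2)/2
F′′′(pi/4) = -sqrt(2)/2
F^(4)(pi/4) = sqrt(2)/2
F^(5)(pi/4) = sqrt(2)/2
Then c_k = F^(k)(pi/4)/k! gives each Taylor coefficient.

sqrt(2)*(v - pi/4)^5/240 + sqrt(2)*(v - pi/4)^4/48 - sqrt(2)*(v - pi/4)^3/12 - sqrt(2)*(v - pi/4)^2/4 + sqrt(2)*(v - pi/4)/2 + sqrt(2)/2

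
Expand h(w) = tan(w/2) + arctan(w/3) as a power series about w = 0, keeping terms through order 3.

Combine the two series term by term.
h(0) = 0
h′(0) = 5/6
h′′(0) = 0
h′′′(0) = 19/108

19*w^3/648 + 5*w/6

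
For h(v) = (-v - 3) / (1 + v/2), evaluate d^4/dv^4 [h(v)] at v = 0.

-3/2

Multiply each power in the prefactor through the base expansion.
The coefficient of v^4 in the expansion is -1/16, so h^(4)(0) = 4! * (-1/16) = -3/2.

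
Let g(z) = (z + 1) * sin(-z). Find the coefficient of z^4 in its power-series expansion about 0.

Multiply each power in the prefactor through the base expansion.
g(0) = 0
g′(0) = -1
g′′(0) = -2
g′′′(0) = 1
g^(4)(0) = 4

1/6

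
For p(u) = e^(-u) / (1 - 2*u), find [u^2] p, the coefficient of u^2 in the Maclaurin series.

Expand 1/(denominator) as a geometric series and multiply by the numerator's series.
So c_2 = p′′(0)/2! = 5/2.

5/2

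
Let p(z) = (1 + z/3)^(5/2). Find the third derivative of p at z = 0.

5/72

Apply the Taylor formula c_k = f^(k)(a)/k!.
The coefficient of z^3 in the expansion is 5/432, so p′′′(0) = 3! * (5/432) = 5/72.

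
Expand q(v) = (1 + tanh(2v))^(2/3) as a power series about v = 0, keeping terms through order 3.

Substitute the inner expansion into the outer series and collect powers.
q(0) = 1
q′(0) = 4/3
q′′(0) = -8/9
q′′′(0) = -224/27
Then c_k = q^(k)(0)/k! gives each Taylor coefficient.

-112*v^3/81 - 4*v^2/9 + 4*v/3 + 1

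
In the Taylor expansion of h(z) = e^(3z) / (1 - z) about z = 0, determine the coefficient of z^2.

17/2

Take the Cauchy product of the two expansions.
h(0) = 1
h′(0) = 4
h′′(0) = 17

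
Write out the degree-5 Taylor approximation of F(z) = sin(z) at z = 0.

F(0) = 0
F′(0) = 1
F′′(0) = 0
F′′′(0) = -1
F^(4)(0) = 0
F^(5)(0) = 1
Then c_k = F^(k)(0)/k! gives each Taylor coefficient.

z^5/120 - z^3/6 + z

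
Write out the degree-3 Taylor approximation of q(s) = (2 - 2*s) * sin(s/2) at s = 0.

Shift and add copies of the series according to the polynomial's terms.
q(0) = 0
q′(0) = 1
q′′(0) = -2
q′′′(0) = -1/4
The Taylor polynomial is Σ q^(k)(0)/k! · s^k.

-s^3/24 - s^2 + s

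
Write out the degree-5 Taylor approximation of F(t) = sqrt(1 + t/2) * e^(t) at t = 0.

1949*t^5/122880 + 449*t^4/6144 + 103*t^3/384 + 23*t^2/32 + 5*t/4 + 1

Multiply the two series term by term and collect like powers.
F(0) = 1
F′(0) = 5/4
F′′(0) = 23/16
F′′′(0) = 103/64
F^(4)(0) = 449/256
F^(5)(0) = 1949/1024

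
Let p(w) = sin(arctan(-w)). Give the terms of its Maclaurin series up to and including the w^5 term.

Compose series: expand the inner function first, then feed it into the outer expansion.
[w^0] = 0;  [w^1] = -1;  [w^2] = 0;  [w^3] = 1/2;  [w^4] = 0;  [w^5] = -3/8.

-3*w^5/8 + w^3/2 - w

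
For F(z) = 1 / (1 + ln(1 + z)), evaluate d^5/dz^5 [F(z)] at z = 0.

Use the geometric series for the reciprocal, then substitute.
From the series, [z^5] F = -347/60; multiply by 5! = 120 to get -694.

-694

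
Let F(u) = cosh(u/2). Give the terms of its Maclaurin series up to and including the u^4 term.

u^4/384 + u^2/8 + 1

Apply the Taylor formula c_k = f^(k)(a)/k!.
[u^0] = 1;  [u^1] = 0;  [u^2] = 1/8;  [u^3] = 0;  [u^4] = 1/384.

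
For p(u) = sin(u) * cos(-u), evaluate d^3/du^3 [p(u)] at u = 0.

-4

Write out both Maclaurin series and multiply, keeping only the needed powers.
The coefficient of u^3 in the expansion is -2/3, so p′′′(0) = 3! * (-2/3) = -4.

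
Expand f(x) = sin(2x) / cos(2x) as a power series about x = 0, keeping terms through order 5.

Divide the numerator series by the denominator series (power-series long division).

64*x^5/15 + 8*x^3/3 + 2*x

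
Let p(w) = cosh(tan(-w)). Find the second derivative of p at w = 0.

1

Substitute the inner expansion into the outer series and collect powers.
From the series, [w^2] p = 1/2; multiply by 2! = 2 to get 1.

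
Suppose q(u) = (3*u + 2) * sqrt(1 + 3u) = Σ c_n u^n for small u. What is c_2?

Multiply each power in the prefactor through the base expansion.
q(0) = 2
q′(0) = 6
q′′(0) = 9/2
Then c_k = q^(k)(0)/k! gives each Taylor coefficient.

9/4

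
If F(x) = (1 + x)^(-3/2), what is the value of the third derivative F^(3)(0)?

From the series, [x^3] F = -35/16; multiply by 3! = 6 to get -105/8.

-105/8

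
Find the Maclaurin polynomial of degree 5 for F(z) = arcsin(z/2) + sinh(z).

41*z^5/3840 + 3*z^3/16 + 3*z/2

Combine the two series term by term.
F(0) = 0
F′(0) = 3/2
F′′(0) = 0
F′′′(0) = 9/8
F^(4)(0) = 0
F^(5)(0) = 41/32
Then c_k = F^(k)(0)/k! gives each Taylor coefficient.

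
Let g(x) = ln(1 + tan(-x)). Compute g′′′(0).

Substitute the inner expansion into the outer series and collect powers.
From the series, [x^3] g = -2/3; multiply by 3! = 6 to get -4.

-4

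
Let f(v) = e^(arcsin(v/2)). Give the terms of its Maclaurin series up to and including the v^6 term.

Substitute the inner expansion into the outer series and collect powers.
[v^0] = 1;  [v^1] = 1/2;  [v^2] = 1/8;  [v^3] = 1/24;  [v^4] = 5/384;  [v^5] = 1/192;  [v^6] = 17/9216.

17*v^6/9216 + v^5/192 + 5*v^4/384 + v^3/24 + v^2/8 + v/2 + 1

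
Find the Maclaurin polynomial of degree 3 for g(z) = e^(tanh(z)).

Let u equal the inner series; expand the outer function in u and truncate.
g(0) = 1
g′(0) = 1
g′′(0) = 1
g′′′(0) = -1
Dividing each by k! gives the coefficients c_0, ..., c_3.

-z^3/6 + z^2/2 + z + 1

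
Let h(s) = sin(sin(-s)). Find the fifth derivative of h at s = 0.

-12

Plug the Maclaurin series of the inner function into that of the outer and collect terms.
The coefficient of s^5 in the expansion is -1/10, so h^(5)(0) = 5! * (-1/10) = -12.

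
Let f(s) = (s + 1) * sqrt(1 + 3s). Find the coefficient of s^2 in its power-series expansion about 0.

Shift and add copies of the series according to the polynomial's terms.
[s^0] = 1;  [s^1] = 5/2;  [s^2] = 3/8.
So c_2 = f′′(0)/2! = 3/8.

3/8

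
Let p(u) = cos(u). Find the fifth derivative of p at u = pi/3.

-sqrt(3)/2

Compute the successive derivatives at the expansion point and divide by k!.
From the series, [(u - pi/3)^5] p = -sqrt(3)/240; multiply by 5! = 120 to get -sqrt(3)/2.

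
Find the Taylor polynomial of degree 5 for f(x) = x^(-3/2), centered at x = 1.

Apply the Taylor formula c_k = f^(k)(a)/k!.

-693*(x - 1)^5/256 + 315*(x - 1)^4/128 - 35*(x - 1)^3/16 + 15*(x - 1)^2/8 - 3*(x - 1)/2 + 1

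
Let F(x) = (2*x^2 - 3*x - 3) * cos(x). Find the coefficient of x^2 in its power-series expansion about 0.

Distribute the polynomial across the series and collect like powers.
F(0) = -3
F′(0) = -3
F′′(0) = 7
So c_2 = F′′(0)/2! = 7/2.

7/2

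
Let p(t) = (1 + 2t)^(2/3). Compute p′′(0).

Apply the Taylor formula c_k = f^(k)(a)/k!.
The coefficient of t^2 in the expansion is -4/9, so p′′(0) = 2! * (-4/9) = -8/9.

-8/9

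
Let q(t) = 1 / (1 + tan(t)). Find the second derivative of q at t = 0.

2

Write 1/(1+u) = 1 - u + u^2 - u^3 + ... and substitute the series for u.
From the series, [t^2] q = 1; multiply by 2! = 2 to get 2.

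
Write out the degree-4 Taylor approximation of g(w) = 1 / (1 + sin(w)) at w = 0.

2*w^4/3 - 5*w^3/6 + w^2 - w + 1

Write 1/(1+u) = 1 - u + u^2 - u^3 + ... and substitute the series for u.
g(0) = 1
g′(0) = -1
g′′(0) = 2
g′′′(0) = -5
g^(4)(0) = 16
Dividing each by k! gives the coefficients c_0, ..., c_4.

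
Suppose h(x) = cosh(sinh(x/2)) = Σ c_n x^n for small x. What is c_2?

1/8

Compose series: expand the inner function first, then feed it into the outer expansion.
h(0) = 1
h′(0) = 0
h′′(0) = 1/4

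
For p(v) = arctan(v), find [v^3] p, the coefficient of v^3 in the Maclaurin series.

[v^0] = 0;  [v^1] = 1;  [v^2] = 0;  [v^3] = -1/3.

-1/3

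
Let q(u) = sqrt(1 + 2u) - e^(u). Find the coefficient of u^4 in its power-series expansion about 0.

-2/3

Combine the two series term by term.
[u^0] = 0;  [u^1] = 0;  [u^2] = -1;  [u^3] = 1/3;  [u^4] = -2/3.
So c_4 = q^(4)(0)/4! = -2/3.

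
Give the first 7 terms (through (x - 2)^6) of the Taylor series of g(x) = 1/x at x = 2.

(x - 2)^6/128 - (x - 2)^5/64 + (x - 2)^4/32 - (x - 2)^3/16 + (x - 2)^2/8 - (x - 2)/4 + 1/2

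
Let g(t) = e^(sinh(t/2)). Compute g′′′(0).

1/4

Let u equal the inner series; expand the outer function in u and truncate.
The coefficient of t^3 in the expansion is 1/24, so g′′′(0) = 3! * (1/24) = 1/4.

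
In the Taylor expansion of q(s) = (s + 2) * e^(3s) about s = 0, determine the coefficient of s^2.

12

Distribute the polynomial across the series and collect like powers.
[s^0] = 2;  [s^1] = 7;  [s^2] = 12.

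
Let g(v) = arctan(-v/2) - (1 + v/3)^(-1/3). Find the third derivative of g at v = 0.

841/2916

Expand each term separately and add.
The coefficient of v^3 in the expansion is 841/17496, so g′′′(0) = 3! * (841/17496) = 841/2916.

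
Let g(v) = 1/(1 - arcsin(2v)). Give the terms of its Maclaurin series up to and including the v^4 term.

64*v^4/3 + 28*v^3/3 + 4*v^2 + 2*v + 1

Let u equal the inner series; expand the outer function in u and truncate.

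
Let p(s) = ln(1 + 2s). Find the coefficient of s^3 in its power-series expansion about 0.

8/3

[s^0] = 0;  [s^1] = 2;  [s^2] = -2;  [s^3] = 8/3.
So c_3 = p′′′(0)/3! = 8/3.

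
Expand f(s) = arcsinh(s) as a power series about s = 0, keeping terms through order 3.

-s^3/6 + s

Differentiate repeatedly and evaluate at the center.
f(0) = 0
f′(0) = 1
f′′(0) = 0
f′′′(0) = -1
Dividing each by k! gives the coefficients c_0, ..., c_3.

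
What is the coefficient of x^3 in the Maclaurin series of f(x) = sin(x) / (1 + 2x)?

23/6

Write out both Maclaurin series and multiply, keeping only the needed powers.
f(0) = 0
f′(0) = 1
f′′(0) = -4
f′′′(0) = 23
So c_3 = f′′′(0)/3! = 23/6.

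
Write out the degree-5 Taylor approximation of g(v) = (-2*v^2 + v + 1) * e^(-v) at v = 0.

Shift and add copies of the series according to the polynomial's terms.
[v^0] = 1;  [v^1] = 0;  [v^2] = -5/2;  [v^3] = 7/3;  [v^4] = -9/8;  [v^5] = 11/30.

11*v^5/30 - 9*v^4/8 + 7*v^3/3 - 5*v^2/2 + 1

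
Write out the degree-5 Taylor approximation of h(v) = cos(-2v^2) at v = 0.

1 - 2*v^4

h(0) = 1
h′(0) = 0
h′′(0) = 0
h′′′(0) = 0
h^(4)(0) = -48
h^(5)(0) = 0
Then c_k = h^(k)(0)/k! gives each Taylor coefficient.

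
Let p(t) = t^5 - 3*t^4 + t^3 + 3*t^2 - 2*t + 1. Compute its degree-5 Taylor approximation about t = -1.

p(-1) = 1
p′(-1) = 12
p′′(-1) = -56
p′′′(-1) = 138
p^(4)(-1) = -192
p^(5)(-1) = 120
Then c_k = p^(k)(-1)/k! gives each Taylor coefficient.

(t + 1)^5 - 8*(t + 1)^4 + 23*(t + 1)^3 - 28*(t + 1)^2 + 12*(t + 1) + 1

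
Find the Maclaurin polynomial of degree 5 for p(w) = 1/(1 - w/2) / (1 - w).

Multiply the two series term by term and collect like powers.
[w^0] = 1;  [w^1] = 3/2;  [w^2] = 7/4;  [w^3] = 15/8;  [w^4] = 31/16;  [w^5] = 63/32.

63*w^5/32 + 31*w^4/16 + 15*w^3/8 + 7*w^2/4 + 3*w/2 + 1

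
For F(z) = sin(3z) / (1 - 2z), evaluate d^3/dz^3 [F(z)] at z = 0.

45

Expand each factor separately, then convolve coefficients.
From the series, [z^3] F = 15/2; multiply by 3! = 6 to get 45.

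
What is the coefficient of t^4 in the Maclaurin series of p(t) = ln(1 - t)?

p(0) = 0
p′(0) = -1
p′′(0) = -1
p′′′(0) = -2
p^(4)(0) = -6
So c_4 = p^(4)(0)/4! = -1/4.

-1/4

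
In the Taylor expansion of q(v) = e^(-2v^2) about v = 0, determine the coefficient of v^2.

Differentiate repeatedly and evaluate at the center.
q(0) = 1
q′(0) = 0
q′′(0) = -4

-2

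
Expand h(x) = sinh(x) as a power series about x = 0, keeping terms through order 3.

Compute the successive derivatives at the expansion point and divide by k!.
h(0) = 0
h′(0) = 1
h′′(0) = 0
h′′′(0) = 1

x^3/6 + x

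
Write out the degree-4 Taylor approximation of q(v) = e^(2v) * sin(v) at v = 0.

v^4 + 11*v^3/6 + 2*v^2 + v

Multiply the two series term by term and collect like powers.
[v^0] = 0;  [v^1] = 1;  [v^2] = 2;  [v^3] = 11/6;  [v^4] = 1.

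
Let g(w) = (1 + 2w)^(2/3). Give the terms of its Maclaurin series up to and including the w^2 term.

g(0) = 1
g′(0) = 4/3
g′′(0) = -8/9
The Taylor polynomial is Σ g^(k)(0)/k! · w^k.

-4*w^2/9 + 4*w/3 + 1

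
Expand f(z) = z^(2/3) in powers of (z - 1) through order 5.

14*(z - 1)^5/729 - 7*(z - 1)^4/243 + 4*(z - 1)^3/81 - (z - 1)^2/9 + 2*(z - 1)/3 + 1

Apply the Taylor formula c_k = f^(k)(a)/k!.
f(1) = 1
f′(1) = 2/3
f′′(1) = -2/9
f′′′(1) = 8/27
f^(4)(1) = -56/81
f^(5)(1) = 560/243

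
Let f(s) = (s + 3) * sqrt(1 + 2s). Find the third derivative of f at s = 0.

6

Distribute the polynomial across the series and collect like powers.
The coefficient of s^3 in the expansion is 1, so f′′′(0) = 3! * (1) = 6.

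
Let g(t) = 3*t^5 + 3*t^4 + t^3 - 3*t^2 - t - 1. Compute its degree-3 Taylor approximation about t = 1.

g(1) = 2
g′(1) = 23
g′′(1) = 96
g′′′(1) = 258
The Taylor polynomial is Σ g^(k)(1)/k! · (t - 1)^k.

43*(t - 1)^3 + 48*(t - 1)^2 + 23*(t - 1) + 2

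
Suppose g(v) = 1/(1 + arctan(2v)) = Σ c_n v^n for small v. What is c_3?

Compose series: expand the inner function first, then feed it into the outer expansion.
[v^0] = 1;  [v^1] = -2;  [v^2] = 4;  [v^3] = -16/3.

-16/3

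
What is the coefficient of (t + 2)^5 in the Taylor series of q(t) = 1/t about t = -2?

-1/64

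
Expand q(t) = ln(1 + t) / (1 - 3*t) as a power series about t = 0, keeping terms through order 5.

Multiply the numerator's expansion by the denominator's geometric series.
q(0) = 0
q′(0) = 1
q′′(0) = 5
q′′′(0) = 47
q^(4)(0) = 558
q^(5)(0) = 8394
The Taylor polynomial is Σ q^(k)(0)/k! · t^k.

1399*t^5/20 + 93*t^4/4 + 47*t^3/6 + 5*t^2/2 + t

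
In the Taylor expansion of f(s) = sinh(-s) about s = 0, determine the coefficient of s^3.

-1/6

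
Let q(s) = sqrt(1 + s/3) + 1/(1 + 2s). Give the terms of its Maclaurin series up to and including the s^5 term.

Add the two expansions coefficient-wise.

-1990649*s^5/62208 + 165883*s^4/10368 - 3455*s^3/432 + 287*s^2/72 - 11*s/6 + 2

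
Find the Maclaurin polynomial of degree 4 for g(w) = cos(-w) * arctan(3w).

-21*w^3/2 + 3*w

Expand each factor separately, then convolve coefficients.
g(0) = 0
g′(0) = 3
g′′(0) = 0
g′′′(0) = -63
g^(4)(0) = 0
Dividing each by k! gives the coefficients c_0, ..., c_4.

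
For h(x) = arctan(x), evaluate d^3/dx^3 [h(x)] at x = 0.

-2

The coefficient of x^3 in the expansion is -1/3, so h′′′(0) = 3! * (-1/3) = -2.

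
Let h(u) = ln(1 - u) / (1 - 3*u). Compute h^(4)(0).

Use 1/(1 - r) = Σ r^k on the denominator, then take the Cauchy product.
The coefficient of u^4 in the expansion is -131/4, so h^(4)(0) = 4! * (-131/4) = -786.

-786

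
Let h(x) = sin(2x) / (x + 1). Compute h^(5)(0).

Use 1/(1 - r) = Σ r^k on the denominator, then take the Cauchy product.
The coefficient of x^5 in the expansion is 14/15, so h^(5)(0) = 5! * (14/15) = 112.

112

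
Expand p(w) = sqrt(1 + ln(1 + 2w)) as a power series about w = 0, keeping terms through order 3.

Substitute the inner expansion into the outer series and collect powers.
p(0) = 1
p′(0) = 1
p′′(0) = -3
p′′′(0) = 17

17*w^3/6 - 3*w^2/2 + w + 1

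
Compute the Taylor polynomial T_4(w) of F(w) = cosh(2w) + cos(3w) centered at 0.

97*w^4/24 - 5*w^2/2 + 2

Combine the two series term by term.
[w^0] = 2;  [w^1] = 0;  [w^2] = -5/2;  [w^3] = 0;  [w^4] = 97/24.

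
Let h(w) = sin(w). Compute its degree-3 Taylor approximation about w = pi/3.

-(w - pi/3)^3/12 - sqrt(3)*(w - pi/3)^2/4 + (w - pi/3)/2 + sqrt(3)/2

h(pi/3) = sqrt(3)/2
h′(pi/3) = 1/2
h′′(pi/3) = -sqrt(3)/2
h′′′(pi/3) = -1/2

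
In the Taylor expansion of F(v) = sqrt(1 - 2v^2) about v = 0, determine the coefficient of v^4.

-1/2

Apply the Taylor formula c_k = f^(k)(a)/k!.
F(0) = 1
F′(0) = 0
F′′(0) = -2
F′′′(0) = 0
F^(4)(0) = -12
Dividing each by k! gives the coefficients c_0, ..., c_4.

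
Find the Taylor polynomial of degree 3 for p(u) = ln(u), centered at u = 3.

[(u - 3)^0] = ln(3);  [(u - 3)^1] = 1/3;  [(u - 3)^2] = -1/18;  [(u - 3)^3] = 1/81.

(u - 3)^3/81 - (u - 3)^2/18 + (u - 3)/3 + ln(3)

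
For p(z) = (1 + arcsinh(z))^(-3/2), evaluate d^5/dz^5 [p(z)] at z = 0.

Compose series: expand the inner function first, then feed it into the outer expansion.
The coefficient of z^5 in the expansion is -2209/1280, so p^(5)(0) = 5! * (-2209/1280) = -6627/32.

-6627/32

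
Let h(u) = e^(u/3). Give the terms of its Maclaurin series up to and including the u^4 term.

h(0) = 1
h′(0) = 1/3
h′′(0) = 1/9
h′′′(0) = 1/27
h^(4)(0) = 1/81
Dividing each by k! gives the coefficients c_0, ..., c_4.

u^4/1944 + u^3/162 + u^2/18 + u/3 + 1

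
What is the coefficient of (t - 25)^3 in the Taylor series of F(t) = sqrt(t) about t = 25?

Use the known series and substitute for the argument.

1/50000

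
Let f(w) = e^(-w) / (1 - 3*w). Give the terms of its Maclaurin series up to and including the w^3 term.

Use 1/(1 - r) = Σ r^k on the denominator, then take the Cauchy product.
f(0) = 1
f′(0) = 2
f′′(0) = 13
f′′′(0) = 116
The Taylor polynomial is Σ f^(k)(0)/k! · w^k.

58*w^3/3 + 13*w^2/2 + 2*w + 1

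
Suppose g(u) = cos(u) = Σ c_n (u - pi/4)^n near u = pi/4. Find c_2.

g(pi/4) = sqrt(2)/2
g′(pi/4) = -sqrt(2)/2
g′′(pi/4) = -sqrt(2)/2

-sqrt(2)/4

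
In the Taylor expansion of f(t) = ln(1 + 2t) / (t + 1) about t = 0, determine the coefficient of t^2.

-4

Multiply the numerator's expansion by the denominator's geometric series.
f(0) = 0
f′(0) = 2
f′′(0) = -8
The Taylor polynomial is Σ f^(k)(0)/k! · t^k.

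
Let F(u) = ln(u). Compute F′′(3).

-1/9

The coefficient of (u - 3)^2 in the expansion is -1/18, so F′′(3) = 2! * (-1/18) = -1/9.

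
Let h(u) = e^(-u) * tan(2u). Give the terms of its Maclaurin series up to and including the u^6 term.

Multiply the two series term by term and collect like powers.
h(0) = 0
h′(0) = 2
h′′(0) = -4
h′′′(0) = 22
h^(4)(0) = -72
h^(5)(0) = 682
h^(6)(0) = -3404

-851*u^6/180 + 341*u^5/60 - 3*u^4 + 11*u^3/3 - 2*u^2 + 2*u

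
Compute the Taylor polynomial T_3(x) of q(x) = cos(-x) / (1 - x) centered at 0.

Write out both Maclaurin series and multiply, keeping only the needed powers.
q(0) = 1
q′(0) = 1
q′′(0) = 1
q′′′(0) = 3
Then c_k = q^(k)(0)/k! gives each Taylor coefficient.

x^3/2 + x^2/2 + x + 1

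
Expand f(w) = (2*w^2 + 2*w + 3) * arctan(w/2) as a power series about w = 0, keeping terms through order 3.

Shift and add copies of the series according to the polynomial's terms.
f(0) = 0
f′(0) = 3/2
f′′(0) = 2
f′′′(0) = 21/4
Then c_k = f^(k)(0)/k! gives each Taylor coefficient.

7*w^3/8 + w^2 + 3*w/2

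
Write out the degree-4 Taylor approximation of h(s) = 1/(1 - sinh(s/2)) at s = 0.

Let u equal the inner series; expand the outer function in u and truncate.
h(0) = 1
h′(0) = 1/2
h′′(0) = 1/2
h′′′(0) = 7/8
h^(4)(0) = 2

s^4/12 + 7*s^3/48 + s^2/4 + s/2 + 1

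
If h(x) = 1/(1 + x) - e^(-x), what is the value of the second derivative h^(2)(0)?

1

Add the two expansions coefficient-wise.
From the series, [x^2] h = 1/2; multiply by 2! = 2 to get 1.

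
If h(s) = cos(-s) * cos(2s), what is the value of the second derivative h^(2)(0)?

-5

Expand each factor separately, then convolve coefficients.
From the series, [s^2] h = -5/2; multiply by 2! = 2 to get -5.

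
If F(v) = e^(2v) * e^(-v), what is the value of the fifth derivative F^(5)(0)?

Multiply the two series term by term and collect like powers.
The coefficient of v^5 in the expansion is 1/120, so F^(5)(0) = 5! * (1/120) = 1.

1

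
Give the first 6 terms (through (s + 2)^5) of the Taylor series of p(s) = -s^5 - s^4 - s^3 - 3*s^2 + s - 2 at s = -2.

Apply the Taylor formula c_k = f^(k)(a)/k!.
p(-2) = 8
p′(-2) = -47
p′′(-2) = 118
p′′′(-2) = -198
p^(4)(-2) = 216
p^(5)(-2) = -120
The Taylor polynomial is Σ p^(k)(-2)/k! · (s + 2)^k.

-(s + 2)^5 + 9*(s + 2)^4 - 33*(s + 2)^3 + 59*(s + 2)^2 - 47*(s + 2) + 8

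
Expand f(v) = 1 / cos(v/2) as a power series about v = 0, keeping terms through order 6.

61*v^6/46080 + 5*v^4/384 + v^2/8 + 1

Invert the denominator's series and multiply.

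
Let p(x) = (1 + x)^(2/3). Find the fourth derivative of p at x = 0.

-56/81

The coefficient of x^4 in the expansion is -7/243, so p^(4)(0) = 4! * (-7/243) = -56/81.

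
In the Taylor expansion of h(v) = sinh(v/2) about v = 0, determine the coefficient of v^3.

1/48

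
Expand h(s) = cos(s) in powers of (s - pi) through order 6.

Use the known series and substitute for the argument.
h(pi) = -1
h′(pi) = 0
h′′(pi) = 1
h′′′(pi) = 0
h^(4)(pi) = -1
h^(5)(pi) = 0
h^(6)(pi) = 1
Then c_k = h^(k)(pi)/k! gives each Taylor coefficient.

(s - pi)^6/720 - (s - pi)^4/24 + (s - pi)^2/2 - 1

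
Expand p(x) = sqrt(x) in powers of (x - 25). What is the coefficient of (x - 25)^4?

-1/2000000

Compute the successive derivatives at the expansion point and divide by k!.
[(x - 25)^0] = 5;  [(x - 25)^1] = 1/10;  [(x - 25)^2] = -1/1000;  [(x - 25)^3] = 1/50000;  [(x - 25)^4] = -1/2000000.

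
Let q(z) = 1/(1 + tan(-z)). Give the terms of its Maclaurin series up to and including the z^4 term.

Substitute the inner expansion into the outer series and collect powers.
q(0) = 1
q′(0) = 1
q′′(0) = 2
q′′′(0) = 8
q^(4)(0) = 40
Dividing each by k! gives the coefficients c_0, ..., c_4.

5*z^4/3 + 4*z^3/3 + z^2 + z + 1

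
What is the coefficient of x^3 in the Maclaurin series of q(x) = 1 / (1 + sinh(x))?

-7/6

Write 1/(1+u) = 1 - u + u^2 - u^3 + ... and substitute the series for u.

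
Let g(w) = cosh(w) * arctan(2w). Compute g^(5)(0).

618

Take the Cauchy product of the two expansions.
The coefficient of w^5 in the expansion is 103/20, so g^(5)(0) = 5! * (103/20) = 618.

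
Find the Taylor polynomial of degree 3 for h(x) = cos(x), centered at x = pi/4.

Use the known series and substitute for the argument.
h(pi/4) = sqrt(2)/2
h′(pi/4) = -sqrt(2)/2
h′′(pi/4) = -sqrt(2)/2
h′′′(pi/4) = sqrt(2)/2
Dividing each by k! gives the coefficients c_0, ..., c_3.

sqrt(2)*(x - pi/4)^3/12 - sqrt(2)*(x - pi/4)^2/4 - sqrt(2)*(x - pi/4)/2 + sqrt(2)/2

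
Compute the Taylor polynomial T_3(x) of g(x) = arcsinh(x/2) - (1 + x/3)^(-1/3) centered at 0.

-505*x^3/34992 - 2*x^2/81 + 11*x/18 - 1

Add the two expansions coefficient-wise.
g(0) = -1
g′(0) = 11/18
g′′(0) = -4/81
g′′′(0) = -505/5832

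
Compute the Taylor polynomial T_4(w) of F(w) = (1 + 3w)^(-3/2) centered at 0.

25515*w^4/128 - 945*w^3/16 + 135*w^2/8 - 9*w/2 + 1

Differentiate repeatedly and evaluate at the center.
F(0) = 1
F′(0) = -9/2
F′′(0) = 135/4
F′′′(0) = -2835/8
F^(4)(0) = 76545/16
Dividing each by k! gives the coefficients c_0, ..., c_4.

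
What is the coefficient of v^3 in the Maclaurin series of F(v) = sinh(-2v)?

Use the known series and substitute for the argument.
So c_3 = F′′′(0)/3! = -4/3.

-4/3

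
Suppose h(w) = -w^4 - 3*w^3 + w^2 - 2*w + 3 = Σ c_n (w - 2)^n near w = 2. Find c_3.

[(w - 2)^0] = -37;  [(w - 2)^1] = -66;  [(w - 2)^2] = -41;  [(w - 2)^3] = -11.

-11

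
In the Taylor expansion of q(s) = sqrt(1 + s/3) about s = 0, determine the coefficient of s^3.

1/432

[s^0] = 1;  [s^1] = 1/6;  [s^2] = -1/72;  [s^3] = 1/432.
So c_3 = q′′′(0)/3! = 1/432.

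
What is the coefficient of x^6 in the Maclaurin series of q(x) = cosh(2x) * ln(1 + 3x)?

-165

Take the Cauchy product of the two expansions.
q(0) = 0
q′(0) = 3
q′′(0) = -9
q′′′(0) = 90
q^(4)(0) = -702
q^(5)(0) = 8232
q^(6)(0) = -118800
Dividing each by k! gives the coefficients c_0, ..., c_6.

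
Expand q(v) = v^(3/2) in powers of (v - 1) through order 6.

7*(v - 1)^6/1024 - 3*(v - 1)^5/256 + 3*(v - 1)^4/128 - (v - 1)^3/16 + 3*(v - 1)^2/8 + 3*(v - 1)/2 + 1

q(1) = 1
q′(1) = 3/2
q′′(1) = 3/4
q′′′(1) = -3/8
q^(4)(1) = 9/16
q^(5)(1) = -45/32
q^(6)(1) = 315/64
The Taylor polynomial is Σ q^(k)(1)/k! · (v - 1)^k.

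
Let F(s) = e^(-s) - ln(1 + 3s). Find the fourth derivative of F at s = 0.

Expand each term separately and add.
The coefficient of s^4 in the expansion is 487/24, so F^(4)(0) = 4! * (487/24) = 487.

487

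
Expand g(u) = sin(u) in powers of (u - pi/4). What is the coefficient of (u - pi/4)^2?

Apply the Taylor formula c_k = f^(k)(a)/k!.
[(u - pi/4)^0] = sqrt(2)/2;  [(u - pi/4)^1] = sqrt(2)/2;  [(u - pi/4)^2] = -sqrt(2)/4.
So c_2 = g′′(pi/4)/2! = -sqrt(2)/4.

-sqrt(2)/4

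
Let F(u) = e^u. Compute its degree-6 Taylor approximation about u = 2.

(u - 2)^6*e^(2)/720 + (u - 2)^5*e^(2)/120 + (u - 2)^4*e^(2)/24 + (u - 2)^3*e^(2)/6 + (u - 2)^2*e^(2)/2 + (u - 2)*e^(2) + e^(2)

F(2) = e^(2)
F′(2) = e^(2)
F′′(2) = e^(2)
F′′′(2) = e^(2)
F^(4)(2) = e^(2)
F^(5)(2) = e^(2)
F^(6)(2) = e^(2)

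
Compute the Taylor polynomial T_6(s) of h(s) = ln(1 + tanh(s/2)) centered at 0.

-s^6/2880 + s^4/192 - s^2/8 + s/2

Compose series: expand the inner function first, then feed it into the outer expansion.
[s^0] = 0;  [s^1] = 1/2;  [s^2] = -1/8;  [s^3] = 0;  [s^4] = 1/192;  [s^5] = 0;  [s^6] = -1/2880.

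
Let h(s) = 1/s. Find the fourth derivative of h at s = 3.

8/81

Apply the Taylor formula c_k = f^(k)(a)/k!.
The coefficient of (s - 3)^4 in the expansion is 1/243, so h^(4)(3) = 4! * (1/243) = 8/81.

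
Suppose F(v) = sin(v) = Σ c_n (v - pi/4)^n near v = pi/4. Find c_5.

sqrt(2)/240

F(pi/4) = sqrt(2)/2
F′(pi/4) = sqrt(2)/2
F′′(pi/4) = -sqrt(2)/2
F′′′(pi/4) = -sqrt(2)/2
F^(4)(pi/4) = sqrt(2)/2
F^(5)(pi/4) = sqrt(2)/2
Dividing each by k! gives the coefficients c_0, ..., c_5.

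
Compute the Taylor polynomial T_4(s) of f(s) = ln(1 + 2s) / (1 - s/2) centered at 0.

Expand each factor separately, then convolve coefficients.
f(0) = 0
f′(0) = 2
f′′(0) = -2
f′′′(0) = 13
f^(4)(0) = -70
Dividing each by k! gives the coefficients c_0, ..., c_4.

-35*s^4/12 + 13*s^3/6 - s^2 + 2*s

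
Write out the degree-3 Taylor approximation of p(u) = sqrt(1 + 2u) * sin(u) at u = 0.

Multiply the two series term by term and collect like powers.
p(0) = 0
p′(0) = 1
p′′(0) = 2
p′′′(0) = -4
Then c_k = p^(k)(0)/k! gives each Taylor coefficient.

-2*u^3/3 + u^2 + u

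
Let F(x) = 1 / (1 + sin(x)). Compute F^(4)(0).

Use the geometric series for the reciprocal, then substitute.
The coefficient of x^4 in the expansion is 2/3, so F^(4)(0) = 4! * (2/3) = 16.

16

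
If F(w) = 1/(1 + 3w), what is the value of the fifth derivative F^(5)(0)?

-29160

From the series, [w^5] F = -243; multiply by 5! = 120 to get -29160.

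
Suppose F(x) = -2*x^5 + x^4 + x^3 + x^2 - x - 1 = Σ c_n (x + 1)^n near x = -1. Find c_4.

11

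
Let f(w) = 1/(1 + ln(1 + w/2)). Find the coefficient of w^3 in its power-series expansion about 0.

-7/24

Substitute the inner expansion into the outer series and collect powers.
f(0) = 1
f′(0) = -1/2
f′′(0) = 3/4
f′′′(0) = -7/4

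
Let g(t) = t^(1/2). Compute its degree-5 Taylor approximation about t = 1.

Compute the successive derivatives at the expansion point and divide by k!.
g(1) = 1
g′(1) = 1/2
g′′(1) = -1/4
g′′′(1) = 3/8
g^(4)(1) = -15/16
g^(5)(1) = 105/32
The Taylor polynomial is Σ g^(k)(1)/k! · (t - 1)^k.

7*(t - 1)^5/256 - 5*(t - 1)^4/128 + (t - 1)^3/16 - (t - 1)^2/8 + (t - 1)/2 + 1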